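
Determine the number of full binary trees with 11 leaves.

Full binary trees with 11 leaves have 11−1 = 10 internal nodes, so there are C_10 of them.
C_10 = C(20,10)/11 = 184756/11 = 16796.

16796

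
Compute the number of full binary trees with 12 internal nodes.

The number of full binary trees on 12 internal nodes is the Catalan number C_12.
C_12 = 208012.

208012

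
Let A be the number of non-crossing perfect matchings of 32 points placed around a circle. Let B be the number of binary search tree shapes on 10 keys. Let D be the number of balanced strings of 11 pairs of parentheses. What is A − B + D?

35399660

Non-crossing perfect matchings of 2n points on a circle are counted by C_n; with 32 points, n = 16. So A = C_16 = 35357670.
Binary trees (left/right distinguished) on n nodes are counted by C_n; here n = 10. So B = C_10 = 16796.
With 11 pairs the number of balanced bracket strings is the Catalan number C_11. So D = C_11 = 58786.
A − B + D = 35357670 − 16796 + 58786 = 35399660.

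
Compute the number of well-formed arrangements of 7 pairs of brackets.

With 7 pairs the number of balanced bracket strings is the Catalan number C_7.
C_7 = 429.

429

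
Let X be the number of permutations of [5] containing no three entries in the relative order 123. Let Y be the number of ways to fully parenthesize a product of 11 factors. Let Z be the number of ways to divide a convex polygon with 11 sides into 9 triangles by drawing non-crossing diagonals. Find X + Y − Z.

11976

Permutations of [n] avoiding any single length-3 pattern are counted by C_n; here n = 5. So X = C_5 = 42.
Parenthesizations of m factors correspond to full binary trees with m leaves, counted by C_{m−1}; m = 11 gives C_10. So Y = C_10 = 16796.
Triangulations of a convex m-gon are counted by C_{m−2}; with m = 11 this is C_9. So Z = C_9 = 4862.
X + Y − Z = 42 + 16796 − 4862 = 11976.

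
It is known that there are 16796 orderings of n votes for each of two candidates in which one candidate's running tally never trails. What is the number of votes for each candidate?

10

Such ballot sequences with n votes each are counted by C_n. Since C_10 = 16796, the index is 10.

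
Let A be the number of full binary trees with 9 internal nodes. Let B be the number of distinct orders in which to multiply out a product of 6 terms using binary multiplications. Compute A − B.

Full binary trees with n internal nodes are counted by C_n; here n = 9. So A = C_9 = 4862.
Ways to associate a product of 6 factors correspond to binary trees on 6 leaves, so the count is C_5. So B = C_5 = 42.
A − B = 4862 − 42 = 4820.

4820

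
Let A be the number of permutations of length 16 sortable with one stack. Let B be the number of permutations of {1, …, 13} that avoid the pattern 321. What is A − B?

34614770

Stack-sortable permutations are exactly the 231-avoiding ones, counted by C_n; here n = 16. So A = C_16 = 35357670.
Permutations of [n] avoiding any single length-3 pattern are counted by C_n; here n = 13. So B = C_13 = 742900.
A − B = 35357670 − 742900 = 34614770.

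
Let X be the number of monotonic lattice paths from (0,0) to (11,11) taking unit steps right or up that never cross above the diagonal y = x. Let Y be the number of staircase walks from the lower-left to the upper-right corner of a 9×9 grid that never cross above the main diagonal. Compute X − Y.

Monotone paths in an n×n grid that stay weakly below the diagonal are counted by C_n; here n = 11. So X = C_11 = 58786.
Monotone paths in an n×n grid that stay weakly below the diagonal are counted by C_n; here n = 9. So Y = C_9 = 4862.
X − Y = 58786 − 4862 = 53924.

53924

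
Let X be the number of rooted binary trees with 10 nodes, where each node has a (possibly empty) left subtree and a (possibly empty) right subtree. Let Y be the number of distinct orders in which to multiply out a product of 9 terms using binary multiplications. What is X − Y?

Rooted binary trees with 10 nodes (each child slot possibly empty) number C_10. So X = C_10 = 16796.
Parenthesizations of m factors correspond to full binary trees with m leaves, counted by C_{m−1}; m = 9 gives C_8. So Y = C_8 = 1430.
X − Y = 16796 − 1430 = 15366.

15366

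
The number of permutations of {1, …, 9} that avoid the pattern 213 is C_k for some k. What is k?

9

For any fixed pattern of length 3, the pattern-avoiding permutations of [9] number C_9.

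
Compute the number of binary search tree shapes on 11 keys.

There are C_n binary search tree shapes on n keys; with n = 11 that is C_11.
C_11 = C(22,11)/12 = 705432/12 = 58786.

58786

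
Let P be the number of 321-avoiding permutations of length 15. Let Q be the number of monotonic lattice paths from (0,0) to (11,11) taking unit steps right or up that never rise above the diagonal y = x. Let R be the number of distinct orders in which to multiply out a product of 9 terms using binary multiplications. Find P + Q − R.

9752201

Permutations of [n] avoiding any single length-3 pattern are counted by C_n; here n = 15. So P = C_15 = 9694845.
Sub-diagonal monotone paths from (0,0) to (11,11) biject with Dyck paths of semilength 11, giving C_11. So Q = C_11 = 58786.
Bracketing 9 factors into binary products is counted by C_{9−1} = C_8. So R = C_8 = 1430.
P + Q − R = 9694845 + 58786 − 1430 = 9752201.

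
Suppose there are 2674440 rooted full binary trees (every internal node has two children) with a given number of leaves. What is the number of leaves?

Full binary trees with L leaves are counted by C_{L−1}. Since C_14 = 2674440, the index is 14.
So the index is 14, and the number of leaves is 14 + 1 = 15.

15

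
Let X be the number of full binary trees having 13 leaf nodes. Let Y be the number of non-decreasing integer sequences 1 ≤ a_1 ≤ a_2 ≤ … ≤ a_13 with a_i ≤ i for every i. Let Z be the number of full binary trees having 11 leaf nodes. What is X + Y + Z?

967708

A full binary tree with L leaves has L−1 internal nodes and is counted by C_{L−1}; L = 13 gives C_12. So X = C_12 = 208012.
Such sub-staircase sequences of length n are counted by C_n; here n = 13. So Y = C_13 = 742900.
Full binary trees with 11 leaves have 11−1 = 10 internal nodes, so there are C_10 of them. So Z = C_10 = 16796.
X + Y + Z = 208012 + 742900 + 16796 = 967708.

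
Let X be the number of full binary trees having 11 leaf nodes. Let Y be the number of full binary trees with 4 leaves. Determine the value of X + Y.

16801

A full binary tree with L leaves has L−1 internal nodes and is counted by C_{L−1}; L = 11 gives C_10. So X = C_10 = 16796.
Full binary trees with 4 leaves have 4−1 = 3 internal nodes, so there are C_3 of them. So Y = C_3 = 5.
X + Y = 16796 + 5 = 16801.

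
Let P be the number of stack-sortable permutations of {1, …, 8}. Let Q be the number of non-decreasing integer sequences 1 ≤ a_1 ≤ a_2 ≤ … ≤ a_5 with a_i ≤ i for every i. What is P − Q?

1388

By Knuth's characterisation, the stack-sortable permutations of length 8 are the 231-avoiders, numbering C_8. So P = C_8 = 1430.
Weakly increasing sequences with a_i ≤ i biject with Dyck paths of semilength 5, so there are C_5. So Q = C_5 = 42.
P − Q = 1430 − 42 = 1388.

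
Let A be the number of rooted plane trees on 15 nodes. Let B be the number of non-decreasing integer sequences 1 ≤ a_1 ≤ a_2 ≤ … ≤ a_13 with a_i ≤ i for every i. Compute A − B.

1931540

Rooted ordered (plane) trees on m nodes have m−1 edges and are counted by C_{m−1}; m = 15 gives C_14. So A = C_14 = 2674440.
Weakly increasing sequences with a_i ≤ i biject with Dyck paths of semilength 13, so there are C_13. So B = C_13 = 742900.
A − B = 2674440 − 742900 = 1931540.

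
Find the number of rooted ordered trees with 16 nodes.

A rooted plane tree on 16 nodes has 15 edges, and such trees are counted by C_15.
C_15 = C_14 · 2(2·14+1)/(14+2) = 2674440 · 58/16 = 9694845.

9694845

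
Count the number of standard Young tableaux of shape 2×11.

58786

Standard Young tableaux of shape 2×n are counted by C_n; here n = 11.
C_11 = 58786.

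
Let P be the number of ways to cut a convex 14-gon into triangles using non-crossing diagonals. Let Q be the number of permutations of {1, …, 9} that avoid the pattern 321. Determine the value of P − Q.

203150

The number of triangulations of a 14-gon is the Catalan number C_12 (index = sides − 2). So P = C_12 = 208012.
For any fixed pattern of length 3, the pattern-avoiding permutations of [9] number C_9. So Q = C_9 = 4862.
P − Q = 208012 − 4862 = 203150.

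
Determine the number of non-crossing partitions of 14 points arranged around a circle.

2674440

The non-crossing partitions of [14] form a lattice of size C_14.
C_14 = C_13 · 2(2·13+1)/(13+2) = 742900 · 54/15 = 2674440.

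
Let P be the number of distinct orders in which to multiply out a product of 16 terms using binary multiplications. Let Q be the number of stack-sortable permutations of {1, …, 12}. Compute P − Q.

9486833

Bracketing 16 factors into binary products is counted by C_{16−1} = C_15. So P = C_15 = 9694845.
Stack-sortable permutations are exactly the 231-avoiding ones, counted by C_n; here n = 12. So Q = C_12 = 208012.
P − Q = 9694845 − 208012 = 9486833.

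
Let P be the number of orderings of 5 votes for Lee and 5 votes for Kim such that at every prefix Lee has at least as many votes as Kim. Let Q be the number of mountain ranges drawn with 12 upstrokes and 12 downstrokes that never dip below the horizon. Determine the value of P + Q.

208054

Ballot sequences with n votes each where one side never trails are Dyck words, counted by C_n; here n = 5. So P = C_5 = 42.
Paths of 12 up- and 12 down-steps that never dip below the axis are Dyck paths; their count is C_12. So Q = C_12 = 208012.
P + Q = 42 + 208012 = 208054.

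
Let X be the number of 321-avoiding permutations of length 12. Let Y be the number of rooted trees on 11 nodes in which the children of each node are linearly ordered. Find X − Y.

Permutations of [n] avoiding any single length-3 pattern are counted by C_n; here n = 12. So X = C_12 = 208012.
A rooted plane tree on 11 nodes has 10 edges, and such trees are counted by C_10. So Y = C_10 = 16796.
X − Y = 208012 − 16796 = 191216.

191216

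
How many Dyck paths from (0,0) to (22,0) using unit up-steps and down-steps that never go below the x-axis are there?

Paths of 11 up- and 11 down-steps that never dip below the axis are Dyck paths; their count is C_11.
C_11 = C(22,11)/12 = 705432/12 = 58786.

58786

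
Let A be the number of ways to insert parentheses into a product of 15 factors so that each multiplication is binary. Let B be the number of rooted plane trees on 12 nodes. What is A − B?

Parenthesizations of m factors correspond to full binary trees with m leaves, counted by C_{m−1}; m = 15 gives C_14. So A = C_14 = 2674440.
A rooted plane tree on 12 nodes has 11 edges, and such trees are counted by C_11. So B = C_11 = 58786.
A − B = 2674440 − 58786 = 2615654.

2615654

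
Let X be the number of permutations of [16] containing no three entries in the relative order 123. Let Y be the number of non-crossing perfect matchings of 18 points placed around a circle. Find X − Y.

35352808

For any fixed pattern of length 3, the pattern-avoiding permutations of [16] number C_16. So X = C_16 = 35357670.
Pairing 18 circle points by 9 non-crossing chords gives C_9 matchings. So Y = C_9 = 4862.
X − Y = 35357670 − 4862 = 35352808.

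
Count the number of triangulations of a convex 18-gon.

The number of triangulations of an 18-gon is the Catalan number C_16 (index = sides − 2).
C_16 = 35357670.

35357670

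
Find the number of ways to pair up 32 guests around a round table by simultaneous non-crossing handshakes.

35357670

Non-crossing handshake pairings of 2n people are counted by C_n; 32 people gives n = 16.
C_16 = C_15 · 2(2·15+1)/(15+2) = 9694845 · 62/17 = 35357670.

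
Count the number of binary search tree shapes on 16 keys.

35357670

Binary trees (left/right distinguished) on n nodes are counted by C_n; here n = 16.
C_16 = C(32,16)/17 = 601080390/17 = 35357670.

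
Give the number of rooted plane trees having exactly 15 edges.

A rooted plane tree with 15 edges has 16 nodes, and the count is C_15.
C_15 = 9694845.

9694845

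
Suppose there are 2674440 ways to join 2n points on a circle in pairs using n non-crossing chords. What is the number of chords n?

14

Non-crossing pairings of 2n points on a circle are counted by C_n. The Catalan number equal to 2674440 is C_14.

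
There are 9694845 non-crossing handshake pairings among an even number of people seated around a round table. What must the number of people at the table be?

30

Non-crossing handshake pairings of 2n people are counted by C_n, and C_15 = 9694845.
So n = 15, and there are 2n = 30 people.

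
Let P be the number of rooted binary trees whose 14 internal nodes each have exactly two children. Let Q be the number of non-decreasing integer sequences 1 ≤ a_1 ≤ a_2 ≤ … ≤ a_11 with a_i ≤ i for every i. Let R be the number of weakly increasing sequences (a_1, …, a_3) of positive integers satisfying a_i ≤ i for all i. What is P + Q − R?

Full binary trees with n internal nodes are counted by C_n; here n = 14. So P = C_14 = 2674440.
Weakly increasing sequences with a_i ≤ i biject with Dyck paths of semilength 11, so there are C_11. So Q = C_11 = 58786.
Such sub-staircase sequences of length n are counted by C_n; here n = 3. So R = C_3 = 5.
P + Q − R = 2674440 + 58786 − 5 = 2733221.

2733221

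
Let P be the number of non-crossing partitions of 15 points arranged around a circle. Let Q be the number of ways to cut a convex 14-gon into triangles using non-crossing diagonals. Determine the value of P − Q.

Non-crossing partitions of an n-element set are counted by C_n; here n = 15. So P = C_15 = 9694845.
The number of triangulations of a 14-gon is the Catalan number C_12 (index = sides − 2). So Q = C_12 = 208012.
P − Q = 9694845 − 208012 = 9486833.

9486833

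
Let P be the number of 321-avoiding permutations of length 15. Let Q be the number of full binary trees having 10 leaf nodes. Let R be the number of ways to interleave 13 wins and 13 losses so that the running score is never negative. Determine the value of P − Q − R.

For any fixed pattern of length 3, the pattern-avoiding permutations of [15] number C_15. So P = C_15 = 9694845.
A full binary tree with L leaves has L−1 internal nodes and is counted by C_{L−1}; L = 10 gives C_9. So Q = C_9 = 4862.
Reading a vote for the leader as '(' and for the other as ')' turns such a sequence into a balanced string of 13 pairs, so the count is C_13. So R = C_13 = 742900.
P − Q − R = 9694845 − 4862 − 742900 = 8947083.

8947083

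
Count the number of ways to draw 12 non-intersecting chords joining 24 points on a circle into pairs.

Non-crossing perfect matchings of 2n points on a circle are counted by C_n; with 24 points, n = 12.
C_12 = C_11 · 2(2·11+1)/(11+2) = 58786 · 46/13 = 208012.

208012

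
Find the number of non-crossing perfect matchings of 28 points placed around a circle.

2674440

Non-crossing perfect matchings of 2n points on a circle are counted by C_n; with 28 points, n = 14.
C_14 = C_13 · 2(2·13+1)/(13+2) = 742900 · 54/15 = 2674440.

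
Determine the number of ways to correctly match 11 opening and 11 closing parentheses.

A balanced arrangement of 11 bracket pairs is a Dyck word of semilength 11, so the count is C_11.
C_11 = C(22,11)/12 = 705432/12 = 58786.

58786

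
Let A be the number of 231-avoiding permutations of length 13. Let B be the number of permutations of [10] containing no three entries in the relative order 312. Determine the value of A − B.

726104

For any fixed pattern of length 3, the pattern-avoiding permutations of [13] number C_13. So A = C_13 = 742900.
Permutations of [n] avoiding any single length-3 pattern are counted by C_n; here n = 10. So B = C_10 = 16796.
A − B = 742900 − 16796 = 726104.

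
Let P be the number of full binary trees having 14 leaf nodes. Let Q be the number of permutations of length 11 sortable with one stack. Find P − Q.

Full binary trees with 14 leaves have 14−1 = 13 internal nodes, so there are C_13 of them. So P = C_13 = 742900.
By Knuth's characterisation, the stack-sortable permutations of length 11 are the 231-avoiders, numbering C_11. So Q = C_11 = 58786.
P − Q = 742900 − 58786 = 684114.

684114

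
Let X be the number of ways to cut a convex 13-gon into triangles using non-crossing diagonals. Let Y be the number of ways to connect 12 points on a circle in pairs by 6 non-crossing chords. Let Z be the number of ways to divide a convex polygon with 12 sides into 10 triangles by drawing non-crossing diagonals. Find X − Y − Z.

The number of triangulations of a 13-gon is the Catalan number C_11 (index = sides − 2). So X = C_11 = 58786.
Pairing 12 circle points by 6 non-crossing chords gives C_6 matchings. So Y = C_6 = 132.
A convex 12-gon is triangulated into 10 triangles, and the number of such triangulations is the Catalan number C_{12−2} = C_10. So Z = C_10 = 16796.
X − Y − Z = 58786 − 132 − 16796 = 41858.

41858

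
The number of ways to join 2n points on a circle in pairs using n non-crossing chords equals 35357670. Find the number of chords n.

16

Non-crossing pairings of 2n points on a circle are counted by C_n. Since C_16 = 35357670, the index is 16.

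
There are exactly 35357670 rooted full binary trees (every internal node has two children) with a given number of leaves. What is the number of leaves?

17

Full binary trees with L leaves are counted by C_{L−1}. Since C_16 = 35357670, the index is 16.
So the index is 16, and the number of leaves is 16 + 1 = 17.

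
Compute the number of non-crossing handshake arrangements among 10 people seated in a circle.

Non-crossing handshake pairings of 2n people are counted by C_n; 10 people gives n = 5.
C_5 = C(10,5)/6 = 252/6 = 42.

42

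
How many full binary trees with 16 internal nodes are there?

Full binary trees with n internal nodes are counted by C_n; here n = 16.
C_16 = 35357670.

35357670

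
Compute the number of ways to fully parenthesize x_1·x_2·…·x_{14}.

742900

Parenthesizations of m factors correspond to full binary trees with m leaves, counted by C_{m−1}; m = 14 gives C_13.
C_13 = C(26,13)/14 = 10400600/14 = 742900.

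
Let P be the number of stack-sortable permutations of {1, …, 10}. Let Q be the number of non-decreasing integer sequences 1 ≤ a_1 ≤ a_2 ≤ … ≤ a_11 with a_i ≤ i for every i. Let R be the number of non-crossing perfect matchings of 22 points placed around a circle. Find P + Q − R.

By Knuth's characterisation, the stack-sortable permutations of length 10 are the 231-avoiders, numbering C_10. So P = C_10 = 16796.
Such sub-staircase sequences of length n are counted by C_n; here n = 11. So Q = C_11 = 58786.
Pairing 22 circle points by 11 non-crossing chords gives C_11 matchings. So R = C_11 = 58786.
P + Q − R = 16796 + 58786 − 58786 = 16796.

16796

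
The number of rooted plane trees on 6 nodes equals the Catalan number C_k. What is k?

Rooted ordered (plane) trees on m nodes have m−1 edges and are counted by C_{m−1}; m = 6 gives C_5.

5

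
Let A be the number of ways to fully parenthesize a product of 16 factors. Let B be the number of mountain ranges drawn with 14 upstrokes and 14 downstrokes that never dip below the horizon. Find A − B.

Parenthesizations of m factors correspond to full binary trees with m leaves, counted by C_{m−1}; m = 16 gives C_15. So A = C_15 = 9694845.
Paths of 14 up- and 14 down-steps that never dip below the axis are Dyck paths; their count is C_14. So B = C_14 = 2674440.
A − B = 9694845 − 2674440 = 7020405.

7020405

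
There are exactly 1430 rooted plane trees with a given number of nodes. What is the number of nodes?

Rooted ordered trees on m nodes are counted by C_{m−1}. Since C_8 = 1430, the index is 8.
So the index is 8, and the number of nodes is 8 + 1 = 9.

9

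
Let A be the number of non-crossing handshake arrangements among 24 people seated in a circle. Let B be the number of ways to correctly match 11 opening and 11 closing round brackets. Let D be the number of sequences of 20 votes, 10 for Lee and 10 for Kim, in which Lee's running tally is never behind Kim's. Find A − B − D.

132430

With 24 = 2·12 people, non-crossing handshake pairings are non-crossing perfect matchings on a circle, counted by C_12. So A = C_12 = 208012.
With 11 pairs the number of balanced bracket strings is the Catalan number C_11. So B = C_11 = 58786.
Ballot sequences with n votes each where one side never trails are Dyck words, counted by C_n; here n = 10. So D = C_10 = 16796.
A − B − D = 208012 − 58786 − 16796 = 132430.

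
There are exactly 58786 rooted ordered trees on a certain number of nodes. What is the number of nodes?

12

Rooted ordered trees on m nodes are counted by C_{m−1}, and C_11 = 58786.
So the index is 11, and the number of nodes is 11 + 1 = 12.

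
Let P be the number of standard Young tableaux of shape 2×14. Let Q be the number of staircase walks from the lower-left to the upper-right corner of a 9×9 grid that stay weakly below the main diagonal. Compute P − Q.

2669578

By the hook-length formula (or a Dyck-path bijection), SYT of shape 2×14 number C_14. So P = C_14 = 2674440.
Sub-diagonal monotone paths from (0,0) to (9,9) biject with Dyck paths of semilength 9, giving C_9. So Q = C_9 = 4862.
P − Q = 2674440 − 4862 = 2669578.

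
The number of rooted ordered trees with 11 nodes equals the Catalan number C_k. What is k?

Rooted ordered (plane) trees on m nodes have m−1 edges and are counted by C_{m−1}; m = 11 gives C_10.

10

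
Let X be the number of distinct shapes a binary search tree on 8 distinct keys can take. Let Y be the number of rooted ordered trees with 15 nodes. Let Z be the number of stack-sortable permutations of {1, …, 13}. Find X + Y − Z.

Rooted binary trees with 8 nodes (each child slot possibly empty) number C_8. So X = C_8 = 1430.
Rooted ordered (plane) trees on m nodes have m−1 edges and are counted by C_{m−1}; m = 15 gives C_14. So Y = C_14 = 2674440.
By Knuth's characterisation, the stack-sortable permutations of length 13 are the 231-avoiders, numbering C_13. So Z = C_13 = 742900.
X + Y − Z = 1430 + 2674440 − 742900 = 1932970.

1932970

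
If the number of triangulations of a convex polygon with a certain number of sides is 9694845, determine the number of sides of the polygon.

17

Triangulations of a convex m-gon are counted by C_{m−2}; 9694845 = C_15.
So m − 2 = 15, giving m = 17 sides.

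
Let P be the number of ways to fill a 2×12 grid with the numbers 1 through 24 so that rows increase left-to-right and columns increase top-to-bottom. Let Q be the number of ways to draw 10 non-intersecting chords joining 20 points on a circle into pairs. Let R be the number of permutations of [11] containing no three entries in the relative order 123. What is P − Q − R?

By the hook-length formula (or a Dyck-path bijection), SYT of shape 2×12 number C_12. So P = C_12 = 208012.
Non-crossing perfect matchings of 2n points on a circle are counted by C_n; with 20 points, n = 10. So Q = C_10 = 16796.
For any fixed pattern of length 3, the pattern-avoiding permutations of [11] number C_11. So R = C_11 = 58786.
P − Q − R = 208012 − 16796 − 58786 = 132430.

132430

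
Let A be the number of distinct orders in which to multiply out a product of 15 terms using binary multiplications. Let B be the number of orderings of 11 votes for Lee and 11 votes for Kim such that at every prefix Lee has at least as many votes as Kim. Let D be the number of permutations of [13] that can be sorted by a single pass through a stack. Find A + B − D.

Bracketing 15 factors into binary products is counted by C_{15−1} = C_14. So A = C_14 = 2674440.
Reading a vote for the leader as '(' and for the other as ')' turns such a sequence into a balanced string of 11 pairs, so the count is C_11. So B = C_11 = 58786.
By Knuth's characterisation, the stack-sortable permutations of length 13 are the 231-avoiders, numbering C_13. So D = C_13 = 742900.
A + B − D = 2674440 + 58786 − 742900 = 1990326.

1990326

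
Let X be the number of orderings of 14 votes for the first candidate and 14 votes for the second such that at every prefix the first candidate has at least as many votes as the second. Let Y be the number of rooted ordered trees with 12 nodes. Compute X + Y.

Reading a vote for the leader as '(' and for the other as ')' turns such a sequence into a balanced string of 14 pairs, so the count is C_14. So X = C_14 = 2674440.
A rooted plane tree on 12 nodes has 11 edges, and such trees are counted by C_11. So Y = C_11 = 58786.
X + Y = 2674440 + 58786 = 2733226.

2733226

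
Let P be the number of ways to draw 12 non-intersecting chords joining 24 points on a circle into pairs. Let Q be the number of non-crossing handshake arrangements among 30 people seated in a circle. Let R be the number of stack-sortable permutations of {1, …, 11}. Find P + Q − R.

9844071

Non-crossing perfect matchings of 2n points on a circle are counted by C_n; with 24 points, n = 12. So P = C_12 = 208012.
Non-crossing handshake pairings of 2n people are counted by C_n; 30 people gives n = 15. So Q = C_15 = 9694845.
By Knuth's characterisation, the stack-sortable permutations of length 11 are the 231-avoiders, numbering C_11. So R = C_11 = 58786.
P + Q − R = 208012 + 9694845 − 58786 = 9844071.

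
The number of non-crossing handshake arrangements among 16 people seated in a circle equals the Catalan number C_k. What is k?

Non-crossing handshake pairings of 2n people are counted by C_n; 16 people gives n = 8.

8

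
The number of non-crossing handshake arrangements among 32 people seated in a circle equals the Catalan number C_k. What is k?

Non-crossing handshake pairings of 2n people are counted by C_n; 32 people gives n = 16.

16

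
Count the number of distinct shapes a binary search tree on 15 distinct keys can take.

Rooted binary trees with 15 nodes (each child slot possibly empty) number C_15.
C_15 = 9694845.

9694845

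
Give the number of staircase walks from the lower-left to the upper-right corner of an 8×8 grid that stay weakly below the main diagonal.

Monotone paths in an n×n grid that stay weakly below the diagonal are counted by C_n; here n = 8.
C_8 = C_7 · 2(2·7+1)/(7+2) = 429 · 30/9 = 1430.

1430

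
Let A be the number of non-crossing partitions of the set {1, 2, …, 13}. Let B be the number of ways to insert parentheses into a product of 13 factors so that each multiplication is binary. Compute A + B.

950912

Non-crossing partitions of an n-element set are counted by C_n; here n = 13. So A = C_13 = 742900.
Ways to associate a product of 13 factors correspond to binary trees on 13 leaves, so the count is C_12. So B = C_12 = 208012.
A + B = 742900 + 208012 = 950912.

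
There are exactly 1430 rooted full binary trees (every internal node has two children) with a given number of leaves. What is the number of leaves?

Full binary trees with L leaves are counted by C_{L−1}. The Catalan number equal to 1430 is C_8.
So the index is 8, and the number of leaves is 8 + 1 = 9.

9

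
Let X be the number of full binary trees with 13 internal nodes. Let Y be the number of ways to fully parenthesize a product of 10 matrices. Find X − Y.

The number of full binary trees on 13 internal nodes is the Catalan number C_13. So X = C_13 = 742900.
Parenthesizations of m factors correspond to full binary trees with m leaves, counted by C_{m−1}; m = 10 gives C_9. So Y = C_9 = 4862.
X − Y = 742900 − 4862 = 738038.

738038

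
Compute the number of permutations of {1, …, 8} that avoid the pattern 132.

For any fixed pattern of length 3, the pattern-avoiding permutations of [8] number C_8.
C_8 = 1430.

1430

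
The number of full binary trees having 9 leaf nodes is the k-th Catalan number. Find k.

A full binary tree with L leaves has L−1 internal nodes and is counted by C_{L−1}; L = 9 gives C_8.

8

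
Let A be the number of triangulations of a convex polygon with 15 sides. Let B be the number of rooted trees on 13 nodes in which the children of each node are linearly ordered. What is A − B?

The number of triangulations of a 15-gon is the Catalan number C_13 (index = sides − 2). So A = C_13 = 742900.
A rooted plane tree on 13 nodes has 12 edges, and such trees are counted by C_12. So B = C_12 = 208012.
A − B = 742900 − 208012 = 534888.

534888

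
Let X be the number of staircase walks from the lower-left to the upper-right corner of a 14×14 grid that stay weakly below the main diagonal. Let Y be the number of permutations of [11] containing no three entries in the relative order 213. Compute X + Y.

Monotone paths in an n×n grid that stay weakly below the diagonal are counted by C_n; here n = 14. So X = C_14 = 2674440.
Permutations of [n] avoiding any single length-3 pattern are counted by C_n; here n = 11. So Y = C_11 = 58786.
X + Y = 2674440 + 58786 = 2733226.

2733226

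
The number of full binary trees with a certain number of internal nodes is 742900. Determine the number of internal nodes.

13

Full binary trees with n internal nodes are counted by C_n, and C_13 = 742900.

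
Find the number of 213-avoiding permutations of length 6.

Permutations of [n] avoiding any single length-3 pattern are counted by C_n; here n = 6.
C_6 = C(12,6)/7 = 924/7 = 132.

132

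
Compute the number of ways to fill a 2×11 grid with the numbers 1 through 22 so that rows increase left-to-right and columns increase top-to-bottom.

By the hook-length formula (or a Dyck-path bijection), SYT of shape 2×11 number C_11.
C_11 = 58786.

58786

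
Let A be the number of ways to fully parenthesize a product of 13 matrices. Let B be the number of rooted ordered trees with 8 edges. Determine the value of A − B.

Bracketing 13 factors into binary products is counted by C_{13−1} = C_12. So A = C_12 = 208012.
Rooted ordered trees with n edges are counted by C_n; here n = 8. So B = C_8 = 1430.
A − B = 208012 − 1430 = 206582.

206582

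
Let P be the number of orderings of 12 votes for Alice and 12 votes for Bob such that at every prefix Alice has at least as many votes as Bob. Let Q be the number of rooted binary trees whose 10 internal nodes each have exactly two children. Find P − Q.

191216

Ballot sequences with n votes each where one side never trails are Dyck words, counted by C_n; here n = 12. So P = C_12 = 208012.
Full binary trees with n internal nodes are counted by C_n; here n = 10. So Q = C_10 = 16796.
P − Q = 208012 − 16796 = 191216.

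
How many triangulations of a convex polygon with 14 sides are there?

The number of triangulations of a 14-gon is the Catalan number C_12 (index = sides − 2).
C_12 = C(24,12)/13 = 2704156/13 = 208012.

208012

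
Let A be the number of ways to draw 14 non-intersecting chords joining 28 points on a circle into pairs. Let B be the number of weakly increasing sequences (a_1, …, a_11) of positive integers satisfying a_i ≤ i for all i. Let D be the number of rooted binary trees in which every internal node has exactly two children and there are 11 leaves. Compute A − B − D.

2598858

Non-crossing perfect matchings of 2n points on a circle are counted by C_n; with 28 points, n = 14. So A = C_14 = 2674440.
Weakly increasing sequences with a_i ≤ i biject with Dyck paths of semilength 11, so there are C_11. So B = C_11 = 58786.
Full binary trees with 11 leaves have 11−1 = 10 internal nodes, so there are C_10 of them. So D = C_10 = 16796.
A − B − D = 2674440 − 58786 − 16796 = 2598858.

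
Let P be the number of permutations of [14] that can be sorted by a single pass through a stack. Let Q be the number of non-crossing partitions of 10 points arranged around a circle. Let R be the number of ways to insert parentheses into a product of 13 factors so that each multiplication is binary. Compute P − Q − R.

2449632

Stack-sortable permutations are exactly the 231-avoiding ones, counted by C_n; here n = 14. So P = C_14 = 2674440.
Non-crossing partitions of an n-element set are counted by C_n; here n = 10. So Q = C_10 = 16796.
Parenthesizations of m factors correspond to full binary trees with m leaves, counted by C_{m−1}; m = 13 gives C_12. So R = C_12 = 208012.
P − Q − R = 2674440 − 16796 − 208012 = 2449632.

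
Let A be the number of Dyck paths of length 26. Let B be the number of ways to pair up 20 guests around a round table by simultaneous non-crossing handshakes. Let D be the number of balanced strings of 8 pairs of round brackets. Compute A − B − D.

Dyck paths of semilength n (length 2n) are counted by C_n; here n = 13. So A = C_13 = 742900.
Non-crossing handshake pairings of 2n people are counted by C_n; 20 people gives n = 10. So B = C_10 = 16796.
With 8 pairs the number of balanced bracket strings is the Catalan number C_8. So D = C_8 = 1430.
A − B − D = 742900 − 16796 − 1430 = 724674.

724674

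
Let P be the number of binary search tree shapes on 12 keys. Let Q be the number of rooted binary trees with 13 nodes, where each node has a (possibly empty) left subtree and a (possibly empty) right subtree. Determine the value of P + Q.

950912

Binary trees (left/right distinguished) on n nodes are counted by C_n; here n = 12. So P = C_12 = 208012.
Rooted binary trees with 13 nodes (each child slot possibly empty) number C_13. So Q = C_13 = 742900.
P + Q = 208012 + 742900 = 950912.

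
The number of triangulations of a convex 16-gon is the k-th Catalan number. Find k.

14

A convex 16-gon is triangulated into 14 triangles, and the number of such triangulations is the Catalan number C_{16−2} = C_14.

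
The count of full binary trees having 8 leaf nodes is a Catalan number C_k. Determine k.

Full binary trees with 8 leaves have 8−1 = 7 internal nodes, so there are C_7 of them.

7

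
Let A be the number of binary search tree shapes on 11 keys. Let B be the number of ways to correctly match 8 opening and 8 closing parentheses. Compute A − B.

Binary trees (left/right distinguished) on n nodes are counted by C_n; here n = 11. So A = C_11 = 58786.
Balanced strings of n pairs of brackets are counted by C_n; here n = 8. So B = C_8 = 1430.
A − B = 58786 − 1430 = 57356.

57356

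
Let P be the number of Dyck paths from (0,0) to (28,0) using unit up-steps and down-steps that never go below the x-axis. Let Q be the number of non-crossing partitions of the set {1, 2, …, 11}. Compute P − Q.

Dyck paths of semilength n (length 2n) are counted by C_n; here n = 14. So P = C_14 = 2674440.
Non-crossing partitions of an n-element set are counted by C_n; here n = 11. So Q = C_11 = 58786.
P − Q = 2674440 − 58786 = 2615654.

2615654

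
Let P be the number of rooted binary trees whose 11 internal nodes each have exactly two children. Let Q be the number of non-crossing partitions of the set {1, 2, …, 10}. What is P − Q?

41990

The number of full binary trees on 11 internal nodes is the Catalan number C_11. So P = C_11 = 58786.
Non-crossing partitions of an n-element set are counted by C_n; here n = 10. So Q = C_10 = 16796.
P − Q = 58786 − 16796 = 41990.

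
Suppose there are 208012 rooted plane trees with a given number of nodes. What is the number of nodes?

Rooted ordered trees on m nodes are counted by C_{m−1}. Since C_12 = 208012, the index is 12.
So the index is 12, and the number of nodes is 12 + 1 = 13.

13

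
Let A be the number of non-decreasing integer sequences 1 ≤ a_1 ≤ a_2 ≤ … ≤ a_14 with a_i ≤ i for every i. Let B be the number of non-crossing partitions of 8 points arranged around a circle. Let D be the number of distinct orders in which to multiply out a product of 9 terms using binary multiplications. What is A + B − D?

2674440

Such sub-staircase sequences of length n are counted by C_n; here n = 14. So A = C_14 = 2674440.
The non-crossing partitions of [8] form a lattice of size C_8. So B = C_8 = 1430.
Ways to associate a product of 9 factors correspond to binary trees on 9 leaves, so the count is C_8. So D = C_8 = 1430.
A + B − D = 2674440 + 1430 − 1430 = 2674440.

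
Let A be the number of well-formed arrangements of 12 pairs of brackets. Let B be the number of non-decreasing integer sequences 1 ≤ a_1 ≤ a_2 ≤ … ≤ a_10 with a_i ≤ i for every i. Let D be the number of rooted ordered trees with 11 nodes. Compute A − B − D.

174420

Balanced strings of n pairs of brackets are counted by C_n; here n = 12. So A = C_12 = 208012.
Such sub-staircase sequences of length n are counted by C_n; here n = 10. So B = C_10 = 16796.
A rooted plane tree on 11 nodes has 10 edges, and such trees are counted by C_10. So D = C_10 = 16796.
A − B − D = 208012 − 16796 − 16796 = 174420.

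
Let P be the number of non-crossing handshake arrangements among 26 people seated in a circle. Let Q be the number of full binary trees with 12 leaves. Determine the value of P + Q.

Non-crossing handshake pairings of 2n people are counted by C_n; 26 people gives n = 13. So P = C_13 = 742900.
Full binary trees with 12 leaves have 12−1 = 11 internal nodes, so there are C_11 of them. So Q = C_11 = 58786.
P + Q = 742900 + 58786 = 801686.

801686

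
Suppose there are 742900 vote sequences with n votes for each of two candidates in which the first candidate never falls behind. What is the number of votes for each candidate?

13

Such ballot sequences with n votes each are counted by C_n; 742900 = C_13.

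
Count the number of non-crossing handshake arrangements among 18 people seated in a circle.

4862

With 18 = 2·9 people, non-crossing handshake pairings are non-crossing perfect matchings on a circle, counted by C_9.
C_9 = C(18,9)/10 = 48620/10 = 4862.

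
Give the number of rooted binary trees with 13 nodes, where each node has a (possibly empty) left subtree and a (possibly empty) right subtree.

742900

Binary trees (left/right distinguished) on n nodes are counted by C_n; here n = 13.
C_13 = 742900.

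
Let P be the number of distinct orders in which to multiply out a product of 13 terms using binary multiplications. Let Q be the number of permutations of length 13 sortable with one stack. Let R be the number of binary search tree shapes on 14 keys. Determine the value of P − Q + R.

Bracketing 13 factors into binary products is counted by C_{13−1} = C_12. So P = C_12 = 208012.
By Knuth's characterisation, the stack-sortable permutations of length 13 are the 231-avoiders, numbering C_13. So Q = C_13 = 742900.
There are C_n binary search tree shapes on n keys; with n = 14 that is C_14. So R = C_14 = 2674440.
P − Q + R = 208012 − 742900 + 2674440 = 2139552.

2139552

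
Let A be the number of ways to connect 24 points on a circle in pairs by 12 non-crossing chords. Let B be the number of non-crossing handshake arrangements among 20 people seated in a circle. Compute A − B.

Pairing 24 circle points by 12 non-crossing chords gives C_12 matchings. So A = C_12 = 208012.
Non-crossing handshake pairings of 2n people are counted by C_n; 20 people gives n = 10. So B = C_10 = 16796.
A − B = 208012 − 16796 = 191216.

191216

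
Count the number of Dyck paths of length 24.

208012

Dyck paths of semilength n (length 2n) are counted by C_n; here n = 12.
C_12 = C(24,12)/13 = 2704156/13 = 208012.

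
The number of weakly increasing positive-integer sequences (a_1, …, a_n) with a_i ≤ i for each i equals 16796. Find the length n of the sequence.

10

Such sub-staircase sequences of length n are counted by C_n. The Catalan number equal to 16796 is C_10.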